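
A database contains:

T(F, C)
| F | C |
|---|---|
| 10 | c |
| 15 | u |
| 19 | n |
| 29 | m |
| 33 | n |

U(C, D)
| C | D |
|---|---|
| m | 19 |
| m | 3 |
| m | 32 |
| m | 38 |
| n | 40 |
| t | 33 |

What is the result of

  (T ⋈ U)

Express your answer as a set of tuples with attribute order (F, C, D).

{(19, n, 40), (29, m, 19), (29, m, 3), (29, m, 32), (29, m, 38), (33, n, 40)}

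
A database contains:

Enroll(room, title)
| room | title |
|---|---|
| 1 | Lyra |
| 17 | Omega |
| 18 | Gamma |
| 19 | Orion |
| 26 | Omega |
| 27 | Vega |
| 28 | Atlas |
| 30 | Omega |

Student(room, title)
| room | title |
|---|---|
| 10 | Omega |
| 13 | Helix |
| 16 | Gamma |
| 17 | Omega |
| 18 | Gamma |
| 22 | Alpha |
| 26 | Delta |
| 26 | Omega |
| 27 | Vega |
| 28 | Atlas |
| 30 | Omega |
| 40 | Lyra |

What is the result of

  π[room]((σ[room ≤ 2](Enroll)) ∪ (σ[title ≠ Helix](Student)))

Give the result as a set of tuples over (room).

{1, 10, 16, 17, 18, 22, 26, 27, 28, 30, 40}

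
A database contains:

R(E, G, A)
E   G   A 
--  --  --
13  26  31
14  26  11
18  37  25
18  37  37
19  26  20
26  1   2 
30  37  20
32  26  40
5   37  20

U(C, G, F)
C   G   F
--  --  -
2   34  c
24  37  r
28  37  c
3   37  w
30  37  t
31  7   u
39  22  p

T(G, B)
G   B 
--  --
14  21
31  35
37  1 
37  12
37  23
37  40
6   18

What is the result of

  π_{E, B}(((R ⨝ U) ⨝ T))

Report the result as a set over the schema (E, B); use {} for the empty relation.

R ⋈ U (natural join on G): {(18, 37, 25, 24, r), (18, 37, 25, 28, c), (18, 37, 25, 3, w), (18, 37, 25, 30, t), (18, 37, 37, 24, r), (18, 37, 37, 28, c), (18, 37, 37, 3, w), (18, 37, 37, 30, t), (30, 37, 20, 24, r), (30, 37, 20, 28, c), (30, 37, 20, 3, w), (30, 37, 20, 30, t), (5, 37, 20, 24, r), (5, 37, 20, 28, c), (5, 37, 20, 3, w), (5, 37, 20, 30, t)}
(R ⨝ U) ⋈ T (natural join on G): {(18, 37, 25, 24, r, 1), (18, 37, 25, 24, r, 12), (18, 37, 25, 24, r, 23), (18, 37, 25, 24, r, 40), (18, 37, 25, 28, c, 1), (18, 37, 25, 28, c, 12), (18, 37, 25, 28, c, 23), (18, 37, 25, 28, c, 40), (18, 37, 25, 3, w, 1), (18, 37, 25, 3, w, 12), (18, 37, 25, 3, w, 23), (18, 37, 25, 3, w, 40), (18, 37, 25, 30, t, 1), (18, 37, 25, 30, t, 12), (18, 37, 25, 30, t, 23), (18, 37, 25, 30, t, 40), (18, 37, 37, 24, r, 1), (18, 37, 37, 24, r, 12), (18, 37, 37, 24, r, 23), (18, 37, 37, 24, r, 40), (18, 37, 37, 28, c, 1), (18, 37, 37, 28, c, 12), (18, 37, 37, 28, c, 23), (18, 37, 37, 28, c, 40), (18, 37, 37, 3, w, 1), (18, 37, 37, 3, w, 12), (18, 37, 37, 3, w, 23), (18, 37, 37, 3, w, 40), (18, 37, 37, 30, t, 1), (18, 37, 37, 30, t, 12), (18, 37, 37, 30, t, 23), (18, 37, 37, 30, t, 40), (30, 37, 20, 24, r, 1), (30, 37, 20, 24, r, 12), (30, 37, 20, 24, r, 23), (30, 37, 20, 24, r, 40), (30, 37, 20, 28, c, 1), (30, 37, 20, 28, c, 12), (30, 37, 20, 28, c, 23), (30, 37, 20, 28, c, 40), (30, 37, 20, 3, w, 1), (30, 37, 20, 3, w, 12), (30, 37, 20, 3, w, 23), (30, 37, 20, 3, w, 40), (30, 37, 20, 30, t, 1), (30, 37, 20, 30, t, 12), (30, 37, 20, 30, t, 23), (30, 37, 20, 30, t, 40), (5, 37, 20, 24, r, 1), (5, 37, 20, 24, r, 12), (5, 37, 20, 24, r, 23), (5, 37, 20, 24, r, 40), (5, 37, 20, 28, c, 1), (5, 37, 20, 28, c, 12), (5, 37, 20, 28, c, 23), (5, 37, 20, 28, c, 40), (5, 37, 20, 3, w, 1), (5, 37, 20, 3, w, 12), (5, 37, 20, 3, w, 23), (5, 37, 20, 3, w, 40), (5, 37, 20, 30, t, 1), (5, 37, 20, 30, t, 12), (5, 37, 20, 30, t, 23), (5, 37, 20, 30, t, 40)}
π_{E, B} gives {(18, 1), (18, 12), (18, 23), (18, 40), (30, 1), (30, 12), (30, 23), (30, 40), (5, 1), (5, 12), (5, 23), (5, 40)} (52 duplicate(s) eliminated).

{(18, 1), (18, 12), (18, 23), (18, 40), (30, 1), (30, 12), (30, 23), (30, 40), (5, 1), (5, 12), (5, 23), (5, 40)}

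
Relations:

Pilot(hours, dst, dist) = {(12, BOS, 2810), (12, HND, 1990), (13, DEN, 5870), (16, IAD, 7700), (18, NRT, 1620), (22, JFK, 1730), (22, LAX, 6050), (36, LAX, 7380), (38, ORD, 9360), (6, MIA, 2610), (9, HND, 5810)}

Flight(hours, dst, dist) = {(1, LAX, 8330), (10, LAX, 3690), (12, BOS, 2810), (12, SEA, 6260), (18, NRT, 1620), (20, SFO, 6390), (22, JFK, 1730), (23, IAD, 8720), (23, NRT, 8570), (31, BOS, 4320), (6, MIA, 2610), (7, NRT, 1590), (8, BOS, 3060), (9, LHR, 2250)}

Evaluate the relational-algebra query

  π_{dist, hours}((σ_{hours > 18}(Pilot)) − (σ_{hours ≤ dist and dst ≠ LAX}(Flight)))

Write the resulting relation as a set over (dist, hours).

{(6050, 22), (7380, 36), (9360, 38)}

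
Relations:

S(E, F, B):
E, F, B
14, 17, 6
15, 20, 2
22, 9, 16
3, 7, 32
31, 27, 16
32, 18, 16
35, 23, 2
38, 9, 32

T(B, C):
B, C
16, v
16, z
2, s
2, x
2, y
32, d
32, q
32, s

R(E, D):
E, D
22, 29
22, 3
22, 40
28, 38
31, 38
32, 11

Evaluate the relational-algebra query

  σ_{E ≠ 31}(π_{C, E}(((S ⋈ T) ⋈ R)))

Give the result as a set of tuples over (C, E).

{(v, 22), (v, 32), (z, 22), (z, 32)}

Joining S and T on B yields {(15, 20, 2, s), (15, 20, 2, x), (15, 20, 2, y), (22, 9, 16, v), (22, 9, 16, z), (3, 7, 32, d), (3, 7, 32, q), (3, 7, 32, s), (31, 27, 16, v), (31, 27, 16, z), (32, 18, 16, v), (32, 18, 16, z), (35, 23, 2, s), (35, 23, 2, x), (35, 23, 2, y), (38, 9, 32, d), (38, 9, 32, q), (38, 9, 32, s)}.
Joining (S ⋈ T) and R on E yields {(22, 9, 16, v, 29), (22, 9, 16, v, 3), (22, 9, 16, v, 40), (22, 9, 16, z, 29), (22, 9, 16, z, 3), (22, 9, 16, z, 40), (31, 27, 16, v, 38), (31, 27, 16, z, 38), (32, 18, 16, v, 11), (32, 18, 16, z, 11)}.
π_{C, E} gives {(v, 22), (v, 31), (v, 32), (z, 22), (z, 31), (z, 32)} (4 duplicate(s) eliminated).
Apply σ_{E ≠ 31}; surviving tuples: {(v, 22), (v, 32), (z, 22), (z, 32)}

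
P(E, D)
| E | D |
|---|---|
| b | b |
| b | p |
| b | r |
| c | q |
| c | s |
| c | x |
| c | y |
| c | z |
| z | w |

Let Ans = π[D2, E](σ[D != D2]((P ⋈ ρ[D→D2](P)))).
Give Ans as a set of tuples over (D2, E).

{(b, b), (p, b), (q, c), (r, b), (s, c), (x, c), (y, c), (z, c)}

ρ[D→D2]: schema becomes (E, D2); tuples unchanged.
P ⋈ ρ[D→D2](P) (natural join on E): {(b, b, b), (b, b, p), (b, b, r), (b, p, b), (b, p, p), (b, p, r), (b, r, b), (b, r, p), (b, r, r), (c, q, q), (c, q, s), (c, q, x), (c, q, y), (c, q, z), (c, s, q), (c, s, s), (c, s, x), (c, s, y), (c, s, z), (c, x, q), (c, x, s), (c, x, x), (c, x, y), (c, x, z), (c, y, q), (c, y, s), (c, y, x), (c, y, y), (c, y, z), (c, z, q), (c, z, s), (c, z, x), (c, z, y), (c, z, z), (z, w, w)}
Filtering on D != D2 leaves {(b, b, p), (b, b, r), (b, p, b), (b, p, r), (b, r, b), (b, r, p), (c, q, s), (c, q, x), (c, q, y), (c, q, z), (c, s, q), (c, s, x), (c, s, y), (c, s, z), (c, x, q), (c, x, s), (c, x, y), (c, x, z), (c, y, q), (c, y, s), (c, y, x), (c, y, z), (c, z, q), (c, z, s), (c, z, x), (c, z, y)}.
π[D2, E]: project onto (D2, E) (18 duplicate(s) eliminated) → {(b, b), (p, b), (q, c), (r, b), (s, c), (x, c), (y, c), (z, c)}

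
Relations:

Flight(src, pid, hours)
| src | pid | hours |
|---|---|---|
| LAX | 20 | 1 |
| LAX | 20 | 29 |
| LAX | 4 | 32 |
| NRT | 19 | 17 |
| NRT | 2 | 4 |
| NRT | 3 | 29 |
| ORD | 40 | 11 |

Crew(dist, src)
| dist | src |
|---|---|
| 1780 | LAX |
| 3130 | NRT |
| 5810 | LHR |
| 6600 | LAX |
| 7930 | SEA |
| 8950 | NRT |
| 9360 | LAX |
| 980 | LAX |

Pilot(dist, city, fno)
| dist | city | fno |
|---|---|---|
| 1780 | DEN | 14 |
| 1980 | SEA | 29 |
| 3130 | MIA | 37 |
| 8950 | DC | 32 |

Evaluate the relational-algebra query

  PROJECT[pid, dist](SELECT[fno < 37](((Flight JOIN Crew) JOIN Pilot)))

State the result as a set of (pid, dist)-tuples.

{(19, 8950), (2, 8950), (20, 1780), (3, 8950), (4, 1780)}

Joining Flight and Crew on src yields {(LAX, 20, 1, 1780), (LAX, 20, 1, 6600), (LAX, 20, 1, 9360), (LAX, 20, 1, 980), (LAX, 20, 29, 1780), (LAX, 20, 29, 6600), (LAX, 20, 29, 9360), (LAX, 20, 29, 980), (LAX, 4, 32, 1780), (LAX, 4, 32, 6600), (LAX, 4, 32, 9360), (LAX, 4, 32, 980), (NRT, 19, 17, 3130), (NRT, 19, 17, 8950), (NRT, 2, 4, 3130), (NRT, 2, 4, 8950), (NRT, 3, 29, 3130), (NRT, 3, 29, 8950)}.
Joining (Flight JOIN Crew) and Pilot on dist yields {(LAX, 20, 1, 1780, DEN, 14), (LAX, 20, 29, 1780, DEN, 14), (LAX, 4, 32, 1780, DEN, 14), (NRT, 19, 17, 3130, MIA, 37), (NRT, 19, 17, 8950, DC, 32), (NRT, 2, 4, 3130, MIA, 37), (NRT, 2, 4, 8950, DC, 32), (NRT, 3, 29, 3130, MIA, 37), (NRT, 3, 29, 8950, DC, 32)}.
Filtering on fno < 37 leaves {(LAX, 20, 1, 1780, DEN, 14), (LAX, 20, 29, 1780, DEN, 14), (LAX, 4, 32, 1780, DEN, 14), (NRT, 19, 17, 8950, DC, 32), (NRT, 2, 4, 8950, DC, 32), (NRT, 3, 29, 8950, DC, 32)}.
π[pid, dist]: project onto (pid, dist) (1 duplicate(s) eliminated) → {(19, 8950), (2, 8950), (20, 1780), (3, 8950), (4, 1780)}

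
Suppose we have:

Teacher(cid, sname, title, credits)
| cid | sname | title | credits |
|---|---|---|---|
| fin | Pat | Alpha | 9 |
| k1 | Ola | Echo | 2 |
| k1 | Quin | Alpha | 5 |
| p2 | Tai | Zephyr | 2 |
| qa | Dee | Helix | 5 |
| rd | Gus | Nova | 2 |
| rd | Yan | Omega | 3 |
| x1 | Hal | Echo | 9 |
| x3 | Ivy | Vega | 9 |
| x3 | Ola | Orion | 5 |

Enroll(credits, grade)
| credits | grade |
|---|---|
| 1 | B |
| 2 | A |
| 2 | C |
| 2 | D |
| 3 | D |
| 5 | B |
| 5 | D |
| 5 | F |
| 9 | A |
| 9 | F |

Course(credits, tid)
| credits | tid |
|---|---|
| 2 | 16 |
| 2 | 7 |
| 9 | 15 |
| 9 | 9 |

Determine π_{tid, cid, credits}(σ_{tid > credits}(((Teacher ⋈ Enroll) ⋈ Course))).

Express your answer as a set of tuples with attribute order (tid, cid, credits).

{(15, fin, 9), (15, x1, 9), (15, x3, 9), (16, k1, 2), (16, p2, 2), (16, rd, 2), (7, k1, 2), (7, p2, 2), (7, rd, 2)}

Joining Teacher and Enroll on credits yields {(fin, Pat, Alpha, 9, A), (fin, Pat, Alpha, 9, F), (k1, Ola, Echo, 2, A), (k1, Ola, Echo, 2, C), (k1, Ola, Echo, 2, D), (k1, Quin, Alpha, 5, B), (k1, Quin, Alpha, 5, D), (k1, Quin, Alpha, 5, F), (p2, Tai, Zephyr, 2, A), (p2, Tai, Zephyr, 2, C), (p2, Tai, Zephyr, 2, D), (qa, Dee, Helix, 5, B), (qa, Dee, Helix, 5, D), (qa, Dee, Helix, 5, F), (rd, Gus, Nova, 2, A), (rd, Gus, Nova, 2, C), (rd, Gus, Nova, 2, D), (rd, Yan, Omega, 3, D), (x1, Hal, Echo, 9, A), (x1, Hal, Echo, 9, F), (x3, Ivy, Vega, 9, A), (x3, Ivy, Vega, 9, F), (x3, Ola, Orion, 5, B), (x3, Ola, Orion, 5, D), (x3, Ola, Orion, 5, F)}.
Joining (Teacher ⋈ Enroll) and Course on credits yields {(fin, Pat, Alpha, 9, A, 15), (fin, Pat, Alpha, 9, A, 9), (fin, Pat, Alpha, 9, F, 15), (fin, Pat, Alpha, 9, F, 9), (k1, Ola, Echo, 2, A, 16), (k1, Ola, Echo, 2, A, 7), (k1, Ola, Echo, 2, C, 16), (k1, Ola, Echo, 2, C, 7), (k1, Ola, Echo, 2, D, 16), (k1, Ola, Echo, 2, D, 7), (p2, Tai, Zephyr, 2, A, 16), (p2, Tai, Zephyr, 2, A, 7), (p2, Tai, Zephyr, 2, C, 16), (p2, Tai, Zephyr, 2, C, 7), (p2, Tai, Zephyr, 2, D, 16), (p2, Tai, Zephyr, 2, D, 7), (rd, Gus, Nova, 2, A, 16), (rd, Gus, Nova, 2, A, 7), (rd, Gus, Nova, 2, C, 16), (rd, Gus, Nova, 2, C, 7), (rd, Gus, Nova, 2, D, 16), (rd, Gus, Nova, 2, D, 7), (x1, Hal, Echo, 9, A, 15), (x1, Hal, Echo, 9, A, 9), (x1, Hal, Echo, 9, F, 15), (x1, Hal, Echo, 9, F, 9), (x3, Ivy, Vega, 9, A, 15), (x3, Ivy, Vega, 9, A, 9), (x3, Ivy, Vega, 9, F, 15), (x3, Ivy, Vega, 9, F, 9)}.
Selection tid > credits: {(fin, Pat, Alpha, 9, A, 15), (fin, Pat, Alpha, 9, F, 15), (k1, Ola, Echo, 2, A, 16), (k1, Ola, Echo, 2, A, 7), (k1, Ola, Echo, 2, C, 16), (k1, Ola, Echo, 2, C, 7), (k1, Ola, Echo, 2, D, 16), (k1, Ola, Echo, 2, D, 7), (p2, Tai, Zephyr, 2, A, 16), (p2, Tai, Zephyr, 2, A, 7), (p2, Tai, Zephyr, 2, C, 16), (p2, Tai, Zephyr, 2, C, 7), (p2, Tai, Zephyr, 2, D, 16), (p2, Tai, Zephyr, 2, D, 7), (rd, Gus, Nova, 2, A, 16), (rd, Gus, Nova, 2, A, 7), (rd, Gus, Nova, 2, C, 16), (rd, Gus, Nova, 2, C, 7), (rd, Gus, Nova, 2, D, 16), (rd, Gus, Nova, 2, D, 7), (x1, Hal, Echo, 9, A, 15), (x1, Hal, Echo, 9, F, 15), (x3, Ivy, Vega, 9, A, 15), (x3, Ivy, Vega, 9, F, 15)}
π_{tid, cid, credits} gives {(15, fin, 9), (15, x1, 9), (15, x3, 9), (16, k1, 2), (16, p2, 2), (16, rd, 2), (7, k1, 2), (7, p2, 2), (7, rd, 2)} (15 duplicate(s) eliminated).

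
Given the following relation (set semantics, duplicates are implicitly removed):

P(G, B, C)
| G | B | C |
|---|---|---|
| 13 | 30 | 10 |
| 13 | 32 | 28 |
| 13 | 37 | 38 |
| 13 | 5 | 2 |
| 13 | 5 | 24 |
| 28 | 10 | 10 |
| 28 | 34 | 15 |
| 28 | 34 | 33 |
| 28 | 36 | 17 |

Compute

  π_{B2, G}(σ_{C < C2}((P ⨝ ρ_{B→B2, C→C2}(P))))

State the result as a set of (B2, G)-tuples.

ρ[B→B2, C→C2]: schema becomes (G, B2, C2); tuples unchanged.
P ⋈ ρ_{B→B2, C→C2}(P) (natural join on G): {(13, 30, 10, 30, 10), (13, 30, 10, 32, 28), (13, 30, 10, 37, 38), (13, 30, 10, 5, 2), (13, 30, 10, 5, 24), (13, 32, 28, 30, 10), (13, 32, 28, 32, 28), (13, 32, 28, 37, 38), (13, 32, 28, 5, 2), (13, 32, 28, 5, 24), (13, 37, 38, 30, 10), (13, 37, 38, 32, 28), (13, 37, 38, 37, 38), (13, 37, 38, 5, 2), (13, 37, 38, 5, 24), (13, 5, 2, 30, 10), (13, 5, 2, 32, 28), (13, 5, 2, 37, 38), (13, 5, 2, 5, 2), (13, 5, 2, 5, 24), (13, 5, 24, 30, 10), (13, 5, 24, 32, 28), (13, 5, 24, 37, 38), (13, 5, 24, 5, 2), (13, 5, 24, 5, 24), (28, 10, 10, 10, 10), (28, 10, 10, 34, 15), (28, 10, 10, 34, 33), (28, 10, 10, 36, 17), (28, 34, 15, 10, 10), (28, 34, 15, 34, 15), (28, 34, 15, 34, 33), (28, 34, 15, 36, 17), (28, 34, 33, 10, 10), (28, 34, 33, 34, 15), (28, 34, 33, 34, 33), (28, 34, 33, 36, 17), (28, 36, 17, 10, 10), (28, 36, 17, 34, 15), (28, 36, 17, 34, 33), (28, 36, 17, 36, 17)}
σ[C < C2]: keep tuples satisfying C < C2 → {(13, 30, 10, 32, 28), (13, 30, 10, 37, 38), (13, 30, 10, 5, 24), (13, 32, 28, 37, 38), (13, 5, 2, 30, 10), (13, 5, 2, 32, 28), (13, 5, 2, 37, 38), (13, 5, 2, 5, 24), (13, 5, 24, 32, 28), (13, 5, 24, 37, 38), (28, 10, 10, 34, 15), (28, 10, 10, 34, 33), (28, 10, 10, 36, 17), (28, 34, 15, 34, 33), (28, 34, 15, 36, 17), (28, 36, 17, 34, 33)}
π_{B2, G} gives {(30, 13), (32, 13), (34, 28), (36, 28), (37, 13), (5, 13)} (10 duplicate(s) eliminated).

{(30, 13), (32, 13), (34, 28), (36, 28), (37, 13), (5, 13)}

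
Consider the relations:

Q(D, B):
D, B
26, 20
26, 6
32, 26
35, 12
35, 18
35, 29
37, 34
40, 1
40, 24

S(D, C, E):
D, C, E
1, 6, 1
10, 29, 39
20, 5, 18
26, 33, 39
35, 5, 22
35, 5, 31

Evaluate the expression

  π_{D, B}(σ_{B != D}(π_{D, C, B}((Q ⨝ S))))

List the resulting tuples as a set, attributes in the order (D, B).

Joining Q and S on D yields {(26, 20, 33, 39), (26, 6, 33, 39), (35, 12, 5, 22), (35, 12, 5, 31), (35, 18, 5, 22), (35, 18, 5, 31), (35, 29, 5, 22), (35, 29, 5, 31)}.
π[D, C, B]: project onto (D, C, B) (3 duplicate(s) eliminated) → {(26, 33, 20), (26, 33, 6), (35, 5, 12), (35, 5, 18), (35, 5, 29)}
Filtering on B != D leaves {(26, 33, 20), (26, 33, 6), (35, 5, 12), (35, 5, 18), (35, 5, 29)}.
π[D, B]: project onto (D, B) → {(26, 20), (26, 6), (35, 12), (35, 18), (35, 29)}

{(26, 20), (26, 6), (35, 12), (35, 18), (35, 29)}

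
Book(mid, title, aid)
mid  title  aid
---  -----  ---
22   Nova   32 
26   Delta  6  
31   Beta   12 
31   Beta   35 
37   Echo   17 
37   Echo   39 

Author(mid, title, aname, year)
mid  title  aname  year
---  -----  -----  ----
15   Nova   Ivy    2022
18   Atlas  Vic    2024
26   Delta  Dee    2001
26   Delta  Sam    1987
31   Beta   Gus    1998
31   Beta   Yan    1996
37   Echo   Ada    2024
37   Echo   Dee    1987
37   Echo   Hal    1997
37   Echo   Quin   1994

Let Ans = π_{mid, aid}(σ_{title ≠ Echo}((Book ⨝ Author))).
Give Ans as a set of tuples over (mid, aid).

{(26, 6), (31, 12), (31, 35)}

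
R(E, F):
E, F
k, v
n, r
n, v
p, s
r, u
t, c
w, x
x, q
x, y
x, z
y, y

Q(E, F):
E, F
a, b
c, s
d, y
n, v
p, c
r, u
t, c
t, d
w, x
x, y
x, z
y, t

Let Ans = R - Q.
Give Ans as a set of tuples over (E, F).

{(k, v), (n, r), (p, s), (x, q), (y, y)}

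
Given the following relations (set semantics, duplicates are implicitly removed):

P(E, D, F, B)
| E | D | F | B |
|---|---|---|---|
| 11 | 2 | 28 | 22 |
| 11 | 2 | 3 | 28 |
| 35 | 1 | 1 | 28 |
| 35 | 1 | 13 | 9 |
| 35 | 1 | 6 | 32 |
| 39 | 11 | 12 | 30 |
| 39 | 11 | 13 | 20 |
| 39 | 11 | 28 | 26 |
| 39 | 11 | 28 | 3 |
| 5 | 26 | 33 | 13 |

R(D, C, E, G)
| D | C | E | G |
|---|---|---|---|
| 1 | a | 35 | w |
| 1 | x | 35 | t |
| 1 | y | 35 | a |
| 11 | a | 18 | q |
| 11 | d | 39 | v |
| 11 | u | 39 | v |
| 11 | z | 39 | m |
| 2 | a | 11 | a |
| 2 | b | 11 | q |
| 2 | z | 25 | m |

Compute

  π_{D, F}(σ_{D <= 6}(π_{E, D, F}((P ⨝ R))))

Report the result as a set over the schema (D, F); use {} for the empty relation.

Natural join on E, D: {(11, 2, 28, 22, a, a), (11, 2, 28, 22, b, q), (11, 2, 3, 28, a, a), (11, 2, 3, 28, b, q), (35, 1, 1, 28, a, w), (35, 1, 1, 28, x, t), (35, 1, 1, 28, y, a), (35, 1, 13, 9, a, w), (35, 1, 13, 9, x, t), (35, 1, 13, 9, y, a), (35, 1, 6, 32, a, w), (35, 1, 6, 32, x, t), (35, 1, 6, 32, y, a), (39, 11, 12, 30, d, v), (39, 11, 12, 30, u, v), (39, 11, 12, 30, z, m), (39, 11, 13, 20, d, v), (39, 11, 13, 20, u, v), (39, 11, 13, 20, z, m), (39, 11, 28, 26, d, v), (39, 11, 28, 26, u, v), (39, 11, 28, 26, z, m), (39, 11, 28, 3, d, v), (39, 11, 28, 3, u, v), (39, 11, 28, 3, z, m)}
Projecting to E, D, F (17 duplicate(s) eliminated): {(11, 2, 28), (11, 2, 3), (35, 1, 1), (35, 1, 13), (35, 1, 6), (39, 11, 12), (39, 11, 13), (39, 11, 28)}
Selection D <= 6: {(11, 2, 28), (11, 2, 3), (35, 1, 1), (35, 1, 13), (35, 1, 6)}
Projecting to D, F: {(1, 1), (1, 13), (1, 6), (2, 28), (2, 3)}

{(1, 1), (1, 13), (1, 6), (2, 28), (2, 3)}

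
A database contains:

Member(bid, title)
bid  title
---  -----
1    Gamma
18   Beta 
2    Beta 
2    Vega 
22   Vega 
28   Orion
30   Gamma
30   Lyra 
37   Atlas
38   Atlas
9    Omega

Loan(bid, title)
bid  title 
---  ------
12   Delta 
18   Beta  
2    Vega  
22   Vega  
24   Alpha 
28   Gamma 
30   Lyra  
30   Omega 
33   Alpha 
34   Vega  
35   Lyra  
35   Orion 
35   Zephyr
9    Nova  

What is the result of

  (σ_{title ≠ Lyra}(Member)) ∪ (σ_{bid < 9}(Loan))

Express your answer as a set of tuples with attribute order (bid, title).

{(1, Gamma), (18, Beta), (2, Beta), (2, Vega), (22, Vega), (28, Orion), (30, Gamma), (37, Atlas), (38, Atlas), (9, Omega)}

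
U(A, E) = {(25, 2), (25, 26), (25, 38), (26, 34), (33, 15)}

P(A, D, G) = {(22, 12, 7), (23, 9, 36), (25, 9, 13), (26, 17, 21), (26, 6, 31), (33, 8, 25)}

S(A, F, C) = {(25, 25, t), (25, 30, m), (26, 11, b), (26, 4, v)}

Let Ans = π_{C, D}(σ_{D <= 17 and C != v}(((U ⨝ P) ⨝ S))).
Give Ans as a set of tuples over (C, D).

Natural join on A: {(25, 2, 9, 13), (25, 26, 9, 13), (25, 38, 9, 13), (26, 34, 17, 21), (26, 34, 6, 31), (33, 15, 8, 25)}
Natural join on A: {(25, 2, 9, 13, 25, t), (25, 2, 9, 13, 30, m), (25, 26, 9, 13, 25, t), (25, 26, 9, 13, 30, m), (25, 38, 9, 13, 25, t), (25, 38, 9, 13, 30, m), (26, 34, 17, 21, 11, b), (26, 34, 17, 21, 4, v), (26, 34, 6, 31, 11, b), (26, 34, 6, 31, 4, v)}
Apply σ_{D <= 17 and C != v}; surviving tuples: {(25, 2, 9, 13, 25, t), (25, 2, 9, 13, 30, m), (25, 26, 9, 13, 25, t), (25, 26, 9, 13, 30, m), (25, 38, 9, 13, 25, t), (25, 38, 9, 13, 30, m), (26, 34, 17, 21, 11, b), (26, 34, 6, 31, 11, b)}
Projecting to C, D (4 duplicate(s) eliminated): {(b, 17), (b, 6), (m, 9), (t, 9)}

{(b, 17), (b, 6), (m, 9), (t, 9)}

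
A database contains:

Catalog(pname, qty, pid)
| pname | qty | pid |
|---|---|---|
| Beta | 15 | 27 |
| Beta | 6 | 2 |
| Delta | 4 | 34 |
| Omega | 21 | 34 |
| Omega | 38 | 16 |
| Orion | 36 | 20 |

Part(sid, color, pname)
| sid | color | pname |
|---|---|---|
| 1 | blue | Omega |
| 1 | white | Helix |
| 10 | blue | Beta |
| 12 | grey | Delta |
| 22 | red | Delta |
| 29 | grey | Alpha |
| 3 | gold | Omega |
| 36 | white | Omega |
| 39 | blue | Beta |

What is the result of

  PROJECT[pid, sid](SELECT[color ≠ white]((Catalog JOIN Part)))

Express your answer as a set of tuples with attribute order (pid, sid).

{(16, 1), (16, 3), (2, 10), (2, 39), (27, 10), (27, 39), (34, 1), (34, 12), (34, 22), (34, 3)}

Natural join on pname: {(Beta, 15, 27, 10, blue), (Beta, 15, 27, 39, blue), (Beta, 6, 2, 10, blue), (Beta, 6, 2, 39, blue), (Delta, 4, 34, 12, grey), (Delta, 4, 34, 22, red), (Omega, 21, 34, 1, blue), (Omega, 21, 34, 3, gold), (Omega, 21, 34, 36, white), (Omega, 38, 16, 1, blue), (Omega, 38, 16, 3, gold), (Omega, 38, 16, 36, white)}
σ[color ≠ white]: keep tuples satisfying color ≠ white → {(Beta, 15, 27, 10, blue), (Beta, 15, 27, 39, blue), (Beta, 6, 2, 10, blue), (Beta, 6, 2, 39, blue), (Delta, 4, 34, 12, grey), (Delta, 4, 34, 22, red), (Omega, 21, 34, 1, blue), (Omega, 21, 34, 3, gold), (Omega, 38, 16, 1, blue), (Omega, 38, 16, 3, gold)}
π_{pid, sid} gives {(16, 1), (16, 3), (2, 10), (2, 39), (27, 10), (27, 39), (34, 1), (34, 12), (34, 22), (34, 3)}.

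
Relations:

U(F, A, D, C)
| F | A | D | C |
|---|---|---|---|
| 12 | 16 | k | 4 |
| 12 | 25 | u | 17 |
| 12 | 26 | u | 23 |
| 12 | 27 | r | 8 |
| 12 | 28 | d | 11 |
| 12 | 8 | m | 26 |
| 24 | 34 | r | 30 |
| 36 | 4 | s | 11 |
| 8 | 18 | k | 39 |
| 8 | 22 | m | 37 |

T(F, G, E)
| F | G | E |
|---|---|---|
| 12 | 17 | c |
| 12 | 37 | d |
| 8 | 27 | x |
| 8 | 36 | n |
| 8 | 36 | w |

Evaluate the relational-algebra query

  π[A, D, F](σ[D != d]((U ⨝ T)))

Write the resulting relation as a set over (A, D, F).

{(16, k, 12), (18, k, 8), (22, m, 8), (25, u, 12), (26, u, 12), (27, r, 12), (8, m, 12)}

Natural join on F: {(12, 16, k, 4, 17, c), (12, 16, k, 4, 37, d), (12, 25, u, 17, 17, c), (12, 25, u, 17, 37, d), (12, 26, u, 23, 17, c), (12, 26, u, 23, 37, d), (12, 27, r, 8, 17, c), (12, 27, r, 8, 37, d), (12, 28, d, 11, 17, c), (12, 28, d, 11, 37, d), (12, 8, m, 26, 17, c), (12, 8, m, 26, 37, d), (8, 18, k, 39, 27, x), (8, 18, k, 39, 36, n), (8, 18, k, 39, 36, w), (8, 22, m, 37, 27, x), (8, 22, m, 37, 36, n), (8, 22, m, 37, 36, w)}
Filtering on D != d leaves {(12, 16, k, 4, 17, c), (12, 16, k, 4, 37, d), (12, 25, u, 17, 17, c), (12, 25, u, 17, 37, d), (12, 26, u, 23, 17, c), (12, 26, u, 23, 37, d), (12, 27, r, 8, 17, c), (12, 27, r, 8, 37, d), (12, 8, m, 26, 17, c), (12, 8, m, 26, 37, d), (8, 18, k, 39, 27, x), (8, 18, k, 39, 36, n), (8, 18, k, 39, 36, w), (8, 22, m, 37, 27, x), (8, 22, m, 37, 36, n), (8, 22, m, 37, 36, w)}.
Projecting to A, D, F (9 duplicate(s) eliminated): {(16, k, 12), (18, k, 8), (22, m, 8), (25, u, 12), (26, u, 12), (27, r, 12), (8, m, 12)}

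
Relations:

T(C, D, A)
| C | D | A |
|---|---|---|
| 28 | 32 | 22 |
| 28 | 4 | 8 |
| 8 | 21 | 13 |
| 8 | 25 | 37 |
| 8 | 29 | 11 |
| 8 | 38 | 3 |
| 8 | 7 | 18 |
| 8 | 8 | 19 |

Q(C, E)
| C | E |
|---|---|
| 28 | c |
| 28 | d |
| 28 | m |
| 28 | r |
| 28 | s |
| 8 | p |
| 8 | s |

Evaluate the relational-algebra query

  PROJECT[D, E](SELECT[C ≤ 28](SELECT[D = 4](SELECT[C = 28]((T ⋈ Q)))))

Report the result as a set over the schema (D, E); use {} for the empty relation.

Natural join on C: {(28, 32, 22, c), (28, 32, 22, d), (28, 32, 22, m), (28, 32, 22, r), (28, 32, 22, s), (28, 4, 8, c), (28, 4, 8, d), (28, 4, 8, m), (28, 4, 8, r), (28, 4, 8, s), (8, 21, 13, p), (8, 21, 13, s), (8, 25, 37, p), (8, 25, 37, s), (8, 29, 11, p), (8, 29, 11, s), (8, 38, 3, p), (8, 38, 3, s), (8, 7, 18, p), (8, 7, 18, s), (8, 8, 19, p), (8, 8, 19, s)}
Selection C = 28: {(28, 32, 22, c), (28, 32, 22, d), (28, 32, 22, m), (28, 32, 22, r), (28, 32, 22, s), (28, 4, 8, c), (28, 4, 8, d), (28, 4, 8, m), (28, 4, 8, r), (28, 4, 8, s)}
Selection D = 4: {(28, 4, 8, c), (28, 4, 8, d), (28, 4, 8, m), (28, 4, 8, r), (28, 4, 8, s)}
Selection C ≤ 28: {(28, 4, 8, c), (28, 4, 8, d), (28, 4, 8, m), (28, 4, 8, r), (28, 4, 8, s)}
Keep only column(s) D, E: {(4, c), (4, d), (4, m), (4, r), (4, s)}

{(4, c), (4, d), (4, m), (4, r), (4, s)}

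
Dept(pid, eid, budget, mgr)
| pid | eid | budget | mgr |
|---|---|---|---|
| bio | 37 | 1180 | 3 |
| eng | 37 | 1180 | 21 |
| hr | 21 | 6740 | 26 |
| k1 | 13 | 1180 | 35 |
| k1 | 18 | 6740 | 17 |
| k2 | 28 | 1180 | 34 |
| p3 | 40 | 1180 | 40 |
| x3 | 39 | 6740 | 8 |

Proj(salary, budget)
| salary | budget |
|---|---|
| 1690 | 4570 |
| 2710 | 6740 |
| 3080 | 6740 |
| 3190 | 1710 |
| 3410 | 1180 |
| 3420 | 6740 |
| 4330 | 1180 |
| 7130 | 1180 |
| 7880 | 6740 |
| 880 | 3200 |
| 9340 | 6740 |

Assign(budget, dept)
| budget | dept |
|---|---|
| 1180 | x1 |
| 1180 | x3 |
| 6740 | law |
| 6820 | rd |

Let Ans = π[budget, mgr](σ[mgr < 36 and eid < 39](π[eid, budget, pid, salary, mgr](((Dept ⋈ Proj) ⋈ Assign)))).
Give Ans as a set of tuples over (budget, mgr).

{(1180, 21), (1180, 3), (1180, 34), (1180, 35), (6740, 17), (6740, 26)}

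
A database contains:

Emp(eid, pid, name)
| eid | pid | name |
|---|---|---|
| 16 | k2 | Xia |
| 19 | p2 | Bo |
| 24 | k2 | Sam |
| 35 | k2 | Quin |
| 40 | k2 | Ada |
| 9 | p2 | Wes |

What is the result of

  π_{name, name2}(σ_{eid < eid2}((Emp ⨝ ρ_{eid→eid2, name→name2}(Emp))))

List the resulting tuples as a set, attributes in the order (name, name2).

{(Quin, Ada), (Sam, Ada), (Sam, Quin), (Wes, Bo), (Xia, Ada), (Xia, Quin), (Xia, Sam)}

ρ[eid→eid2, name→name2]: schema becomes (eid2, pid, name2); tuples unchanged.
Joining Emp and ρ_{eid→eid2, name→name2}(Emp) on pid yields {(16, k2, Xia, 16, Xia), (16, k2, Xia, 24, Sam), (16, k2, Xia, 35, Quin), (16, k2, Xia, 40, Ada), (19, p2, Bo, 19, Bo), (19, p2, Bo, 9, Wes), (24, k2, Sam, 16, Xia), (24, k2, Sam, 24, Sam), (24, k2, Sam, 35, Quin), (24, k2, Sam, 40, Ada), (35, k2, Quin, 16, Xia), (35, k2, Quin, 24, Sam), (35, k2, Quin, 35, Quin), (35, k2, Quin, 40, Ada), (40, k2, Ada, 16, Xia), (40, k2, Ada, 24, Sam), (40, k2, Ada, 35, Quin), (40, k2, Ada, 40, Ada), (9, p2, Wes, 19, Bo), (9, p2, Wes, 9, Wes)}.
Selection eid < eid2: {(16, k2, Xia, 24, Sam), (16, k2, Xia, 35, Quin), (16, k2, Xia, 40, Ada), (24, k2, Sam, 35, Quin), (24, k2, Sam, 40, Ada), (35, k2, Quin, 40, Ada), (9, p2, Wes, 19, Bo)}
π[name, name2]: project onto (name, name2) → {(Quin, Ada), (Sam, Ada), (Sam, Quin), (Wes, Bo), (Xia, Ada), (Xia, Quin), (Xia, Sam)}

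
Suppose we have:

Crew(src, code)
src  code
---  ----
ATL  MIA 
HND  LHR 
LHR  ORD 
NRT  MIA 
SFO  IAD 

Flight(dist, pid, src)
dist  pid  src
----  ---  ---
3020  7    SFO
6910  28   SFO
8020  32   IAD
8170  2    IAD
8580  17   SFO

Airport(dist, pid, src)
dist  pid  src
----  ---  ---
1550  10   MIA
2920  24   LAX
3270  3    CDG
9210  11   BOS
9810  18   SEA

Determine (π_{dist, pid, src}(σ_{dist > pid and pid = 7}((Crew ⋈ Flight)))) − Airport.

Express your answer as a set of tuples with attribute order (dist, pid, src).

{(3020, 7, SFO)}

Crew ⋈ Flight (natural join on src): {(SFO, IAD, 3020, 7), (SFO, IAD, 6910, 28), (SFO, IAD, 8580, 17)}
Filtering on dist > pid and pid = 7 leaves {(SFO, IAD, 3020, 7)}.
π[dist, pid, src]: project onto (dist, pid, src) → {(3020, 7, SFO)}
Set difference of the two operands is {(3020, 7, SFO)}.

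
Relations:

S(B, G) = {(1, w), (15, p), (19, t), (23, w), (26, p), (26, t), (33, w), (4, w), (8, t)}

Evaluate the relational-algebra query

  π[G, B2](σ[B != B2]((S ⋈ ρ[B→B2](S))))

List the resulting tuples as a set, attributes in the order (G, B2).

ρ[B→B2]: schema becomes (B2, G); tuples unchanged.
Joining S and ρ[B→B2](S) on G yields {(1, w, 1), (1, w, 23), (1, w, 33), (1, w, 4), (15, p, 15), (15, p, 26), (19, t, 19), (19, t, 26), (19, t, 8), (23, w, 1), (23, w, 23), (23, w, 33), (23, w, 4), (26, p, 15), (26, p, 26), (26, t, 19), (26, t, 26), (26, t, 8), (33, w, 1), (33, w, 23), (33, w, 33), (33, w, 4), (4, w, 1), (4, w, 23), (4, w, 33), (4, w, 4), (8, t, 19), (8, t, 26), (8, t, 8)}.
Filtering on B != B2 leaves {(1, w, 23), (1, w, 33), (1, w, 4), (15, p, 26), (19, t, 26), (19, t, 8), (23, w, 1), (23, w, 33), (23, w, 4), (26, p, 15), (26, t, 19), (26, t, 8), (33, w, 1), (33, w, 23), (33, w, 4), (4, w, 1), (4, w, 23), (4, w, 33), (8, t, 19), (8, t, 26)}.
π[G, B2]: project onto (G, B2) (11 duplicate(s) eliminated) → {(p, 15), (p, 26), (t, 19), (t, 26), (t, 8), (w, 1), (w, 23), (w, 33), (w, 4)}

{(p, 15), (p, 26), (t, 19), (t, 26), (t, 8), (w, 1), (w, 23), (w, 33), (w, 4)}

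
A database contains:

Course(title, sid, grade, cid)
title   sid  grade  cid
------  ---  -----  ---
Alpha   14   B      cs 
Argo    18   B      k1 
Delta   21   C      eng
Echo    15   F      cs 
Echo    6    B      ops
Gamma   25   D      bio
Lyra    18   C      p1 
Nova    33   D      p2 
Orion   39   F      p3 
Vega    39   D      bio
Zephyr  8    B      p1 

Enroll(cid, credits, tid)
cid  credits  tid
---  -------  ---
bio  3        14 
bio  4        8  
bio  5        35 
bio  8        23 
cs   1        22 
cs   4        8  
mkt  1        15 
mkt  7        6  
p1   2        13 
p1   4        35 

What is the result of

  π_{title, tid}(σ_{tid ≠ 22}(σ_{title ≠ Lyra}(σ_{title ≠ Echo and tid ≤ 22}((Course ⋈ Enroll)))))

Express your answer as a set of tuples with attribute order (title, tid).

Course ⋈ Enroll (natural join on cid): {(Alpha, 14, B, cs, 1, 22), (Alpha, 14, B, cs, 4, 8), (Echo, 15, F, cs, 1, 22), (Echo, 15, F, cs, 4, 8), (Gamma, 25, D, bio, 3, 14), (Gamma, 25, D, bio, 4, 8), (Gamma, 25, D, bio, 5, 35), (Gamma, 25, D, bio, 8, 23), (Lyra, 18, C, p1, 2, 13), (Lyra, 18, C, p1, 4, 35), (Vega, 39, D, bio, 3, 14), (Vega, 39, D, bio, 4, 8), (Vega, 39, D, bio, 5, 35), (Vega, 39, D, bio, 8, 23), (Zephyr, 8, B, p1, 2, 13), (Zephyr, 8, B, p1, 4, 35)}
σ[title ≠ Echo and tid ≤ 22]: keep tuples satisfying title ≠ Echo and tid ≤ 22 → {(Alpha, 14, B, cs, 1, 22), (Alpha, 14, B, cs, 4, 8), (Gamma, 25, D, bio, 3, 14), (Gamma, 25, D, bio, 4, 8), (Lyra, 18, C, p1, 2, 13), (Vega, 39, D, bio, 3, 14), (Vega, 39, D, bio, 4, 8), (Zephyr, 8, B, p1, 2, 13)}
σ[title ≠ Lyra]: keep tuples satisfying title ≠ Lyra → {(Alpha, 14, B, cs, 1, 22), (Alpha, 14, B, cs, 4, 8), (Gamma, 25, D, bio, 3, 14), (Gamma, 25, D, bio, 4, 8), (Vega, 39, D, bio, 3, 14), (Vega, 39, D, bio, 4, 8), (Zephyr, 8, B, p1, 2, 13)}
σ[tid ≠ 22]: keep tuples satisfying tid ≠ 22 → {(Alpha, 14, B, cs, 4, 8), (Gamma, 25, D, bio, 3, 14), (Gamma, 25, D, bio, 4, 8), (Vega, 39, D, bio, 3, 14), (Vega, 39, D, bio, 4, 8), (Zephyr, 8, B, p1, 2, 13)}
π[title, tid]: project onto (title, tid) → {(Alpha, 8), (Gamma, 14), (Gamma, 8), (Vega, 14), (Vega, 8), (Zephyr, 13)}

{(Alpha, 8), (Gamma, 14), (Gamma, 8), (Vega, 14), (Vega, 8), (Zephyr, 13)}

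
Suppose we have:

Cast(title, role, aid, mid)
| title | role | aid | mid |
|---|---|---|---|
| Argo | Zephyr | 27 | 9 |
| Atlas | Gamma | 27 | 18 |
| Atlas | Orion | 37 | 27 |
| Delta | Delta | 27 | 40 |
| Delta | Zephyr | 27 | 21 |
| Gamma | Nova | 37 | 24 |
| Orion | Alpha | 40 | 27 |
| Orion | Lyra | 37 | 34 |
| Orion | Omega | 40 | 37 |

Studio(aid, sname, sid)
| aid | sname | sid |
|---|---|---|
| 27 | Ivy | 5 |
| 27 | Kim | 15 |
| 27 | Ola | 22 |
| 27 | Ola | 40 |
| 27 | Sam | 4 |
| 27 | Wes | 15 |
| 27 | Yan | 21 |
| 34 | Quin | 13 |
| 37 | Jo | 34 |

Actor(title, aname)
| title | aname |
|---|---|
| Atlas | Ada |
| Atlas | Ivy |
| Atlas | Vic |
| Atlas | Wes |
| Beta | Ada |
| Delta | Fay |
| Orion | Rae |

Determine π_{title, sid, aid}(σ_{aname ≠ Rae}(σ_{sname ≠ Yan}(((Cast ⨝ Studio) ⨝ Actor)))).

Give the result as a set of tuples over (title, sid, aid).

{(Atlas, 15, 27), (Atlas, 22, 27), (Atlas, 34, 37), (Atlas, 4, 27), (Atlas, 40, 27), (Atlas, 5, 27), (Delta, 15, 27), (Delta, 22, 27), (Delta, 4, 27), (Delta, 40, 27), (Delta, 5, 27)}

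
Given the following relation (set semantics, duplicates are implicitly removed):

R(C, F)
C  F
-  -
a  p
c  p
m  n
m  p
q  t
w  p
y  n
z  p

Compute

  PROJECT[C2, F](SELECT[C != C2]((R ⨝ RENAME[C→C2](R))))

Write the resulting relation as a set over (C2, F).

ρ[C→C2]: schema becomes (C2, F); tuples unchanged.
Joining R and RENAME[C→C2](R) on F yields {(a, p, a), (a, p, c), (a, p, m), (a, p, w), (a, p, z), (c, p, a), (c, p, c), (c, p, m), (c, p, w), (c, p, z), (m, n, m), (m, n, y), (m, p, a), (m, p, c), (m, p, m), (m, p, w), (m, p, z), (q, t, q), (w, p, a), (w, p, c), (w, p, m), (w, p, w), (w, p, z), (y, n, m), (y, n, y), (z, p, a), (z, p, c), (z, p, m), (z, p, w), (z, p, z)}.
Filtering on C != C2 leaves {(a, p, c), (a, p, m), (a, p, w), (a, p, z), (c, p, a), (c, p, m), (c, p, w), (c, p, z), (m, n, y), (m, p, a), (m, p, c), (m, p, w), (m, p, z), (w, p, a), (w, p, c), (w, p, m), (w, p, z), (y, n, m), (z, p, a), (z, p, c), (z, p, m), (z, p, w)}.
π_{C2, F} gives {(a, p), (c, p), (m, n), (m, p), (w, p), (y, n), (z, p)} (15 duplicate(s) eliminated).

{(a, p), (c, p), (m, n), (m, p), (w, p), (y, n), (z, p)}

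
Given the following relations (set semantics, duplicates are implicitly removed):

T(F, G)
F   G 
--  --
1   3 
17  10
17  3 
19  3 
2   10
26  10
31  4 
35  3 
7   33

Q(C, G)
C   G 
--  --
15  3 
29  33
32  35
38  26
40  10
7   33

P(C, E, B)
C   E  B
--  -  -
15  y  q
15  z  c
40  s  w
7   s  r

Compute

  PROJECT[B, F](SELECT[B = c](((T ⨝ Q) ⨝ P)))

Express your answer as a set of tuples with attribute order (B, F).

{(c, 1), (c, 17), (c, 19), (c, 35)}

T ⋈ Q (natural join on G): {(1, 3, 15), (17, 10, 40), (17, 3, 15), (19, 3, 15), (2, 10, 40), (26, 10, 40), (35, 3, 15), (7, 33, 29), (7, 33, 7)}
(T ⨝ Q) ⋈ P (natural join on C): {(1, 3, 15, y, q), (1, 3, 15, z, c), (17, 10, 40, s, w), (17, 3, 15, y, q), (17, 3, 15, z, c), (19, 3, 15, y, q), (19, 3, 15, z, c), (2, 10, 40, s, w), (26, 10, 40, s, w), (35, 3, 15, y, q), (35, 3, 15, z, c), (7, 33, 7, s, r)}
σ[B = c]: keep tuples satisfying B = c → {(1, 3, 15, z, c), (17, 3, 15, z, c), (19, 3, 15, z, c), (35, 3, 15, z, c)}
π_{B, F} gives {(c, 1), (c, 17), (c, 19), (c, 35)}.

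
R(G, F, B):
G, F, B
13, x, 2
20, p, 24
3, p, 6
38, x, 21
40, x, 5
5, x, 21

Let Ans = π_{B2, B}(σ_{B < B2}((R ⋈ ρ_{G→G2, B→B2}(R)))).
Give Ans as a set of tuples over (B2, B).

ρ[G→G2, B→B2]: schema becomes (G2, F, B2); tuples unchanged.
R ⋈ ρ_{G→G2, B→B2}(R) (natural join on F): {(13, x, 2, 13, 2), (13, x, 2, 38, 21), (13, x, 2, 40, 5), (13, x, 2, 5, 21), (20, p, 24, 20, 24), (20, p, 24, 3, 6), (3, p, 6, 20, 24), (3, p, 6, 3, 6), (38, x, 21, 13, 2), (38, x, 21, 38, 21), (38, x, 21, 40, 5), (38, x, 21, 5, 21), (40, x, 5, 13, 2), (40, x, 5, 38, 21), (40, x, 5, 40, 5), (40, x, 5, 5, 21), (5, x, 21, 13, 2), (5, x, 21, 38, 21), (5, x, 21, 40, 5), (5, x, 21, 5, 21)}
Selection B < B2: {(13, x, 2, 38, 21), (13, x, 2, 40, 5), (13, x, 2, 5, 21), (3, p, 6, 20, 24), (40, x, 5, 38, 21), (40, x, 5, 5, 21)}
Projecting to B2, B (2 duplicate(s) eliminated): {(21, 2), (21, 5), (24, 6), (5, 2)}

{(21, 2), (21, 5), (24, 6), (5, 2)}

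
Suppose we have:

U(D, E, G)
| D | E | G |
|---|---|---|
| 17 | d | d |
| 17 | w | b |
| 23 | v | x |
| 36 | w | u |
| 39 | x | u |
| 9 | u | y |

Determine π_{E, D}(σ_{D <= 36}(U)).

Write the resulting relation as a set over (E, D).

{(d, 17), (u, 9), (v, 23), (w, 17), (w, 36)}

σ[D <= 36]: keep tuples satisfying D <= 36 → {(17, d, d), (17, w, b), (23, v, x), (36, w, u), (9, u, y)}
Projecting to E, D: {(d, 17), (u, 9), (v, 23), (w, 17), (w, 36)}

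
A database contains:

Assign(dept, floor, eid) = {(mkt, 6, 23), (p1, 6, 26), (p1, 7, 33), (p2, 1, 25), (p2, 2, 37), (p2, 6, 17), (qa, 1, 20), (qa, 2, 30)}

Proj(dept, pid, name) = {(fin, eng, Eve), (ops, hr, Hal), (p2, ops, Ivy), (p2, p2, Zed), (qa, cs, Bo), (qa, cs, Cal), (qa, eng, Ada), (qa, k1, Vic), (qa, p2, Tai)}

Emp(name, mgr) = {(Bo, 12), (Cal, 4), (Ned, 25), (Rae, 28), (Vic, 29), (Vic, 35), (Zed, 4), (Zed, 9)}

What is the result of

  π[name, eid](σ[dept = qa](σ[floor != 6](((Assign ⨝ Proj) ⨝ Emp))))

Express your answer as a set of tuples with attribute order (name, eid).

Natural join on dept: {(p2, 1, 25, ops, Ivy), (p2, 1, 25, p2, Zed), (p2, 2, 37, ops, Ivy), (p2, 2, 37, p2, Zed), (p2, 6, 17, ops, Ivy), (p2, 6, 17, p2, Zed), (qa, 1, 20, cs, Bo), (qa, 1, 20, cs, Cal), (qa, 1, 20, eng, Ada), (qa, 1, 20, k1, Vic), (qa, 1, 20, p2, Tai), (qa, 2, 30, cs, Bo), (qa, 2, 30, cs, Cal), (qa, 2, 30, eng, Ada), (qa, 2, 30, k1, Vic), (qa, 2, 30, p2, Tai)}
Natural join on name: {(p2, 1, 25, p2, Zed, 4), (p2, 1, 25, p2, Zed, 9), (p2, 2, 37, p2, Zed, 4), (p2, 2, 37, p2, Zed, 9), (p2, 6, 17, p2, Zed, 4), (p2, 6, 17, p2, Zed, 9), (qa, 1, 20, cs, Bo, 12), (qa, 1, 20, cs, Cal, 4), (qa, 1, 20, k1, Vic, 29), (qa, 1, 20, k1, Vic, 35), (qa, 2, 30, cs, Bo, 12), (qa, 2, 30, cs, Cal, 4), (qa, 2, 30, k1, Vic, 29), (qa, 2, 30, k1, Vic, 35)}
σ[floor != 6]: keep tuples satisfying floor != 6 → {(p2, 1, 25, p2, Zed, 4), (p2, 1, 25, p2, Zed, 9), (p2, 2, 37, p2, Zed, 4), (p2, 2, 37, p2, Zed, 9), (qa, 1, 20, cs, Bo, 12), (qa, 1, 20, cs, Cal, 4), (qa, 1, 20, k1, Vic, 29), (qa, 1, 20, k1, Vic, 35), (qa, 2, 30, cs, Bo, 12), (qa, 2, 30, cs, Cal, 4), (qa, 2, 30, k1, Vic, 29), (qa, 2, 30, k1, Vic, 35)}
σ[dept = qa]: keep tuples satisfying dept = qa → {(qa, 1, 20, cs, Bo, 12), (qa, 1, 20, cs, Cal, 4), (qa, 1, 20, k1, Vic, 29), (qa, 1, 20, k1, Vic, 35), (qa, 2, 30, cs, Bo, 12), (qa, 2, 30, cs, Cal, 4), (qa, 2, 30, k1, Vic, 29), (qa, 2, 30, k1, Vic, 35)}
Projecting to name, eid (2 duplicate(s) eliminated): {(Bo, 20), (Bo, 30), (Cal, 20), (Cal, 30), (Vic, 20), (Vic, 30)}

{(Bo, 20), (Bo, 30), (Cal, 20), (Cal, 30), (Vic, 20), (Vic, 30)}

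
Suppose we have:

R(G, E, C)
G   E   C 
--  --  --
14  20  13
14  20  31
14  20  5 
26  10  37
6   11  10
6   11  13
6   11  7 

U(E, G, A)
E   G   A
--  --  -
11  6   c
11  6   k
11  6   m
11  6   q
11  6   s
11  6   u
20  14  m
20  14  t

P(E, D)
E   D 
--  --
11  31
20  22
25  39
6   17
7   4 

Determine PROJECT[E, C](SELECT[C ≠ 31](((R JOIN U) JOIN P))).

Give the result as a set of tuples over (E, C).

R ⋈ U (natural join on G, E): {(14, 20, 13, m), (14, 20, 13, t), (14, 20, 31, m), (14, 20, 31, t), (14, 20, 5, m), (14, 20, 5, t), (6, 11, 10, c), (6, 11, 10, k), (6, 11, 10, m), (6, 11, 10, q), (6, 11, 10, s), (6, 11, 10, u), (6, 11, 13, c), (6, 11, 13, k), (6, 11, 13, m), (6, 11, 13, q), (6, 11, 13, s), (6, 11, 13, u), (6, 11, 7, c), (6, 11, 7, k), (6, 11, 7, m), (6, 11, 7, q), (6, 11, 7, s), (6, 11, 7, u)}
(R JOIN U) ⋈ P (natural join on E): {(14, 20, 13, m, 22), (14, 20, 13, t, 22), (14, 20, 31, m, 22), (14, 20, 31, t, 22), (14, 20, 5, m, 22), (14, 20, 5, t, 22), (6, 11, 10, c, 31), (6, 11, 10, k, 31), (6, 11, 10, m, 31), (6, 11, 10, q, 31), (6, 11, 10, s, 31), (6, 11, 10, u, 31), (6, 11, 13, c, 31), (6, 11, 13, k, 31), (6, 11, 13, m, 31), (6, 11, 13, q, 31), (6, 11, 13, s, 31), (6, 11, 13, u, 31), (6, 11, 7, c, 31), (6, 11, 7, k, 31), (6, 11, 7, m, 31), (6, 11, 7, q, 31), (6, 11, 7, s, 31), (6, 11, 7, u, 31)}
Selection C ≠ 31: {(14, 20, 13, m, 22), (14, 20, 13, t, 22), (14, 20, 5, m, 22), (14, 20, 5, t, 22), (6, 11, 10, c, 31), (6, 11, 10, k, 31), (6, 11, 10, m, 31), (6, 11, 10, q, 31), (6, 11, 10, s, 31), (6, 11, 10, u, 31), (6, 11, 13, c, 31), (6, 11, 13, k, 31), (6, 11, 13, m, 31), (6, 11, 13, q, 31), (6, 11, 13, s, 31), (6, 11, 13, u, 31), (6, 11, 7, c, 31), (6, 11, 7, k, 31), (6, 11, 7, m, 31), (6, 11, 7, q, 31), (6, 11, 7, s, 31), (6, 11, 7, u, 31)}
π_{E, C} gives {(11, 10), (11, 13), (11, 7), (20, 13), (20, 5)} (17 duplicate(s) eliminated).

{(11, 10), (11, 13), (11, 7), (20, 13), (20, 5)}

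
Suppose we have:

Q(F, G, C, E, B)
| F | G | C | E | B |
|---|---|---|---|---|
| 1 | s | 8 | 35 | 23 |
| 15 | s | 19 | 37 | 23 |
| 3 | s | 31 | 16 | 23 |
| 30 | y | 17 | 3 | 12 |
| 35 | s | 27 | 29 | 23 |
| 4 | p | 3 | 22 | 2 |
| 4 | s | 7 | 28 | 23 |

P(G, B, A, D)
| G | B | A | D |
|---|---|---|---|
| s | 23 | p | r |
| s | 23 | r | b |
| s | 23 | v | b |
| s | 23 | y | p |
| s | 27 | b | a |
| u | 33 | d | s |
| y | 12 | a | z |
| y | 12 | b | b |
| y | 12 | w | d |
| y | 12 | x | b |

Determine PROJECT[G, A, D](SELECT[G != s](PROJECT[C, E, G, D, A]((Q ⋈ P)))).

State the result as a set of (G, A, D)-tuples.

Natural join on G, B: {(1, s, 8, 35, 23, p, r), (1, s, 8, 35, 23, r, b), (1, s, 8, 35, 23, v, b), (1, s, 8, 35, 23, y, p), (15, s, 19, 37, 23, p, r), (15, s, 19, 37, 23, r, b), (15, s, 19, 37, 23, v, b), (15, s, 19, 37, 23, y, p), (3, s, 31, 16, 23, p, r), (3, s, 31, 16, 23, r, b), (3, s, 31, 16, 23, v, b), (3, s, 31, 16, 23, y, p), (30, y, 17, 3, 12, a, z), (30, y, 17, 3, 12, b, b), (30, y, 17, 3, 12, w, d), (30, y, 17, 3, 12, x, b), (35, s, 27, 29, 23, p, r), (35, s, 27, 29, 23, r, b), (35, s, 27, 29, 23, v, b), (35, s, 27, 29, 23, y, p), (4, s, 7, 28, 23, p, r), (4, s, 7, 28, 23, r, b), (4, s, 7, 28, 23, v, b), (4, s, 7, 28, 23, y, p)}
Projecting to C, E, G, D, A: {(17, 3, y, b, b), (17, 3, y, b, x), (17, 3, y, d, w), (17, 3, y, z, a), (19, 37, s, b, r), (19, 37, s, b, v), (19, 37, s, p, y), (19, 37, s, r, p), (27, 29, s, b, r), (27, 29, s, b, v), (27, 29, s, p, y), (27, 29, s, r, p), (31, 16, s, b, r), (31, 16, s, b, v), (31, 16, s, p, y), (31, 16, s, r, p), (7, 28, s, b, r), (7, 28, s, b, v), (7, 28, s, p, y), (7, 28, s, r, p), (8, 35, s, b, r), (8, 35, s, b, v), (8, 35, s, p, y), (8, 35, s, r, p)}
Selection G != s: {(17, 3, y, b, b), (17, 3, y, b, x), (17, 3, y, d, w), (17, 3, y, z, a)}
Projecting to G, A, D: {(y, a, z), (y, b, b), (y, w, d), (y, x, b)}

{(y, a, z), (y, b, b), (y, w, d), (y, x, b)}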